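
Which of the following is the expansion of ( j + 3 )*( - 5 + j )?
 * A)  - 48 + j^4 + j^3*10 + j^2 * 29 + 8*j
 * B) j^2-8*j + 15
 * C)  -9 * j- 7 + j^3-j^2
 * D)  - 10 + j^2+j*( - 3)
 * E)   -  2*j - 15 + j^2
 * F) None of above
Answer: E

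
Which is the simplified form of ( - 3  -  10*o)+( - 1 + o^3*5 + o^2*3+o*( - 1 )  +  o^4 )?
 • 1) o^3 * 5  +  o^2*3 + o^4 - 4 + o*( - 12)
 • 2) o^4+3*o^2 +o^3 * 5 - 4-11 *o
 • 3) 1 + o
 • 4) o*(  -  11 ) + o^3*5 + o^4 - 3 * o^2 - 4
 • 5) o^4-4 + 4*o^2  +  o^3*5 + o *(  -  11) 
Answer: 2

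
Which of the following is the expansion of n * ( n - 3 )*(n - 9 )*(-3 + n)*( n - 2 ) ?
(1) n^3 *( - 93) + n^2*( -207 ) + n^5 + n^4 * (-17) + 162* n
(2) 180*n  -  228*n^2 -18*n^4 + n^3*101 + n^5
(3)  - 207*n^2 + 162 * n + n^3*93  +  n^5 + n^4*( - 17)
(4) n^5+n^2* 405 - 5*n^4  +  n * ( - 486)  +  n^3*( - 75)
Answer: 3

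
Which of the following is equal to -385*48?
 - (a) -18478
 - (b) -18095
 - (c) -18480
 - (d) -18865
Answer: c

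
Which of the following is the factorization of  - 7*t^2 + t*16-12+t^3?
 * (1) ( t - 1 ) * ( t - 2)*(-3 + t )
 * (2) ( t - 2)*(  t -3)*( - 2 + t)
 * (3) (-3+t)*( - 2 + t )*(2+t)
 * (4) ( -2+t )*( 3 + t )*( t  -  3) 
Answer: 2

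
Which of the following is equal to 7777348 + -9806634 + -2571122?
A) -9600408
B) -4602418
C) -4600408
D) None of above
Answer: C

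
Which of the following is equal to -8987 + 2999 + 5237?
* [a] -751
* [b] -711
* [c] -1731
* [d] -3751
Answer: a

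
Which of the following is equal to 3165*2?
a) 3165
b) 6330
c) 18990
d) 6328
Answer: b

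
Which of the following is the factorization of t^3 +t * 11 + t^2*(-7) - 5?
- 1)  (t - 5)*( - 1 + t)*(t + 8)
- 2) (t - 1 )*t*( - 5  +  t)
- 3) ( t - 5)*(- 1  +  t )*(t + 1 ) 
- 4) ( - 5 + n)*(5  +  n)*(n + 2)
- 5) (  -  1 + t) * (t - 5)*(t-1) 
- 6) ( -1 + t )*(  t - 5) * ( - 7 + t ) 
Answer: 5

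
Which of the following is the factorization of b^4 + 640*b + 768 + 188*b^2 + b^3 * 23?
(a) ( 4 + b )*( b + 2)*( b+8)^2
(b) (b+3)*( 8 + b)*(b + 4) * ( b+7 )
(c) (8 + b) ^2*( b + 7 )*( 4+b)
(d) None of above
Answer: d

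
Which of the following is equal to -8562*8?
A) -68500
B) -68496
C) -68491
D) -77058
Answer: B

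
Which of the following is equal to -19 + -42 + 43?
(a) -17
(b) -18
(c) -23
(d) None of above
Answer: b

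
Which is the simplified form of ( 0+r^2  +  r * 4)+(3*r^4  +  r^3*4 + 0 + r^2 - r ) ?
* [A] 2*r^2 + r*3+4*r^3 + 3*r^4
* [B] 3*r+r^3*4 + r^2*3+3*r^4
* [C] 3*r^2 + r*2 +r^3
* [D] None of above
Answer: A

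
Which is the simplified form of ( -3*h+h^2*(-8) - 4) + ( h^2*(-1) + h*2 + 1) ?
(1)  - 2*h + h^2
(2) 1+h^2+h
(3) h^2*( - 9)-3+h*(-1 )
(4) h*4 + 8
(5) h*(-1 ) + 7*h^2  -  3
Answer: 3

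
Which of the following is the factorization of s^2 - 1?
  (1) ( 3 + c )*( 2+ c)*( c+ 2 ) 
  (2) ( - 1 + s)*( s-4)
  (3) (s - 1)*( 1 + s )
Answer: 3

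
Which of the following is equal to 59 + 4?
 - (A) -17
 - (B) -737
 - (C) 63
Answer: C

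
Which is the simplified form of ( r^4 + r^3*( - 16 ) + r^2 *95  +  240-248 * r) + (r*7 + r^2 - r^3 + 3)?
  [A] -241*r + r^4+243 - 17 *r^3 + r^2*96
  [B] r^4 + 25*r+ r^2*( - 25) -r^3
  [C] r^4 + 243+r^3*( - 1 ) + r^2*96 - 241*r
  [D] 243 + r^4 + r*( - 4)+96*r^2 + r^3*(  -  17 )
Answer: A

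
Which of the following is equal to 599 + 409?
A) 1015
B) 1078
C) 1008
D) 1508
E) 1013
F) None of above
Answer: C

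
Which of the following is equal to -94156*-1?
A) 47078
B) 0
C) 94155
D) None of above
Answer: D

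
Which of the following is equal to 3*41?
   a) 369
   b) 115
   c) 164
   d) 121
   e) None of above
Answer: e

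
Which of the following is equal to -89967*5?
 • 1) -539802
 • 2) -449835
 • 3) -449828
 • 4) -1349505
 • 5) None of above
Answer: 2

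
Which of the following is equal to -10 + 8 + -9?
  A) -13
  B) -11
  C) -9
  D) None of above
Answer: B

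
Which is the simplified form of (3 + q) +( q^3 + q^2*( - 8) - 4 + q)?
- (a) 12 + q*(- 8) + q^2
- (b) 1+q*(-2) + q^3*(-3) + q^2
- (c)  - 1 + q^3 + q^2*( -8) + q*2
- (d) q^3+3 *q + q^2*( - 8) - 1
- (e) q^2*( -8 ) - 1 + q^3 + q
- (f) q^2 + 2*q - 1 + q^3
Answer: c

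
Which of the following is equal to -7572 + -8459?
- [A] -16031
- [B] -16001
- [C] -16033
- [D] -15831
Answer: A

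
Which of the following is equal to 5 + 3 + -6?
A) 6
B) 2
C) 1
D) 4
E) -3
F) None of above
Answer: B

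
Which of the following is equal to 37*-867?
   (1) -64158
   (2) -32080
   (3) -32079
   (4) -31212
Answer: 3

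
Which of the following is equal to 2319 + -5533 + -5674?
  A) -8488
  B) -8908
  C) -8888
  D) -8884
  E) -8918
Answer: C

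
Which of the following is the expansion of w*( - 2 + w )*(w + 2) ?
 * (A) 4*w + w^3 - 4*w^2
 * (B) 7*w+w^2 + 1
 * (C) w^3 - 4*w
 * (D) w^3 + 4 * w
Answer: C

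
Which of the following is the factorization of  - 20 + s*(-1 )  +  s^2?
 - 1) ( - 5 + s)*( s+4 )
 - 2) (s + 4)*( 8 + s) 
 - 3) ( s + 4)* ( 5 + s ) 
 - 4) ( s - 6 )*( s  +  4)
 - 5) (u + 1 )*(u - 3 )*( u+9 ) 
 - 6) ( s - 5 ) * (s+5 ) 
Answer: 1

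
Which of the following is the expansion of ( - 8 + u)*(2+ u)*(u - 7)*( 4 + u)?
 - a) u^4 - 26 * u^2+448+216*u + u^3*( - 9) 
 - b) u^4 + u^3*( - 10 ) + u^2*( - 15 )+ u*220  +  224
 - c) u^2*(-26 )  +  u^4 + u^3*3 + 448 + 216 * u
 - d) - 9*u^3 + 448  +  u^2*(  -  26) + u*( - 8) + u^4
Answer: a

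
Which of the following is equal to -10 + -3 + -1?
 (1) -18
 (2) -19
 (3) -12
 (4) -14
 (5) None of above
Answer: 4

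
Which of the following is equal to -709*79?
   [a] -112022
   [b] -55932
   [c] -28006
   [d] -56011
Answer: d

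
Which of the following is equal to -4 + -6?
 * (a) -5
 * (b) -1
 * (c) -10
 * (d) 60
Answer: c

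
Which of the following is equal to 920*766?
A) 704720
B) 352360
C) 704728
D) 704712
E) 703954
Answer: A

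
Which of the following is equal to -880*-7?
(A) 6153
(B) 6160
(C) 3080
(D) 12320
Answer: B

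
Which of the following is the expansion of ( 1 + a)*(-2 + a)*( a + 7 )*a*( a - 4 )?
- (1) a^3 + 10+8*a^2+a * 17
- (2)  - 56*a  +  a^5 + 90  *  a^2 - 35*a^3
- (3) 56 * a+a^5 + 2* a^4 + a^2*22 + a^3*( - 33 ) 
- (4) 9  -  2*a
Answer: 3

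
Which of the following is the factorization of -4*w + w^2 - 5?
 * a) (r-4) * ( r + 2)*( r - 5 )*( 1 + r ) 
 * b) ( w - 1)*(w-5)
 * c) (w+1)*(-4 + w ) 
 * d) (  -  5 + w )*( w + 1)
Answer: d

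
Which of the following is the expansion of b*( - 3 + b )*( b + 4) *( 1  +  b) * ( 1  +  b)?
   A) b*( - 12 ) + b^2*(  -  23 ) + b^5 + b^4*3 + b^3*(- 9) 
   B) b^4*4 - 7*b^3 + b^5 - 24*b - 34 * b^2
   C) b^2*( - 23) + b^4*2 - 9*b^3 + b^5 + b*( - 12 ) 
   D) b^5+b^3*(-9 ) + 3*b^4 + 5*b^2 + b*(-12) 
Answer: A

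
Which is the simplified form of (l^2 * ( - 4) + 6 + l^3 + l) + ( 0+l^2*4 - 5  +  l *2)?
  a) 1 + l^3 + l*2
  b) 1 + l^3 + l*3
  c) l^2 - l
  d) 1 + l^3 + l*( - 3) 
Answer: b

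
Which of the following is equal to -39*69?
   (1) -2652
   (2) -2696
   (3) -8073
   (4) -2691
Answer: 4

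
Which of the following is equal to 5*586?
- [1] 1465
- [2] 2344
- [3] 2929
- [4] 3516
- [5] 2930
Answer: 5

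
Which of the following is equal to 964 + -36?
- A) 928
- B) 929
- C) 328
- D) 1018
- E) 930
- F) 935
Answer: A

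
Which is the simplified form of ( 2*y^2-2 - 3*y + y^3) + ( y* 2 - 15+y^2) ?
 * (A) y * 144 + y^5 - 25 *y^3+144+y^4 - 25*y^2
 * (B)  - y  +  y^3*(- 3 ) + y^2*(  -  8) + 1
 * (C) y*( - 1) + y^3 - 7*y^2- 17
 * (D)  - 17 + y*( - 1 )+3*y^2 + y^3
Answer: D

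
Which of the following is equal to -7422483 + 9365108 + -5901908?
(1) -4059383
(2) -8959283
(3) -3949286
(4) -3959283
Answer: 4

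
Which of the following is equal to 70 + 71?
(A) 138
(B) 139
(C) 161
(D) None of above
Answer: D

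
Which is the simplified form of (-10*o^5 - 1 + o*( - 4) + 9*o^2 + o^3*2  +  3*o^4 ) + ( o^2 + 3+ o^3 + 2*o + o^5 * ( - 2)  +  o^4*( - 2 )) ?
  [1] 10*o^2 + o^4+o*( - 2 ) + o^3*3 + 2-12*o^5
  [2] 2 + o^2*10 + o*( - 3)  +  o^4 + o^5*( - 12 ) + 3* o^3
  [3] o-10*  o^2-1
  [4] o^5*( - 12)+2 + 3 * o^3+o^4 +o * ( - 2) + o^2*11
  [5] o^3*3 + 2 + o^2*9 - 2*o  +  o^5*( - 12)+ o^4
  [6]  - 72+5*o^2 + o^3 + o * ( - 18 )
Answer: 1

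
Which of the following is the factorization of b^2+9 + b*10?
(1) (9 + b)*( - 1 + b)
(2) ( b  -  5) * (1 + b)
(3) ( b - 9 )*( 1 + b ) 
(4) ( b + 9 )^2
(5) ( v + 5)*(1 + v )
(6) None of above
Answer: 6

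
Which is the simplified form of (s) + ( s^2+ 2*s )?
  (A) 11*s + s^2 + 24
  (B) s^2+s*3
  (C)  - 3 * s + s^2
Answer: B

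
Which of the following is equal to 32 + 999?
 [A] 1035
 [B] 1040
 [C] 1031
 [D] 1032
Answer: C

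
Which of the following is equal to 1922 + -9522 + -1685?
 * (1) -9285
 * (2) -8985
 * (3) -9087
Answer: 1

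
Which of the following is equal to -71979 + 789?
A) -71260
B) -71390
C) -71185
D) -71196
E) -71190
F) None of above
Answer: E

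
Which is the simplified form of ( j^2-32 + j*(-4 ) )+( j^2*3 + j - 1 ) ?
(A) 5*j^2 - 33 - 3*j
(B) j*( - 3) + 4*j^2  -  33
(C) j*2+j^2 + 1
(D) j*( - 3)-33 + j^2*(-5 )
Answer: B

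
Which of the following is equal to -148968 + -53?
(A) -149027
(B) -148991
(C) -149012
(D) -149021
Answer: D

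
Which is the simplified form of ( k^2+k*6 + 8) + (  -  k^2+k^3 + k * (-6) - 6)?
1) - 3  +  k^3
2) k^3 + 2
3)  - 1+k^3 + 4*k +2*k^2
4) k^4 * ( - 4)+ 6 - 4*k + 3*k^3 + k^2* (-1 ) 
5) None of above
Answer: 2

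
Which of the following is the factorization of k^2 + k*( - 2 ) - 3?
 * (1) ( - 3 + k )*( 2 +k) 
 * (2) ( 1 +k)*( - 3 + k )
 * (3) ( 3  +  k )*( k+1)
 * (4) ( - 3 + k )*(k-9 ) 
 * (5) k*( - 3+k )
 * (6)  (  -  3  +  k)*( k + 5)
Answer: 2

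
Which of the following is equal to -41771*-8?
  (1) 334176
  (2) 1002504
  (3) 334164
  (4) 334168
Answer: 4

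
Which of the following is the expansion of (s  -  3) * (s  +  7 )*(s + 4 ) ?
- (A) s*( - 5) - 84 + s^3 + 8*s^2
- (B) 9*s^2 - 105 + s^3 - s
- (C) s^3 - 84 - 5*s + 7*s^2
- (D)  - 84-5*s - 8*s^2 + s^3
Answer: A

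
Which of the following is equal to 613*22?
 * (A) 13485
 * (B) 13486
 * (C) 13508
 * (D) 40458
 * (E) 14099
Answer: B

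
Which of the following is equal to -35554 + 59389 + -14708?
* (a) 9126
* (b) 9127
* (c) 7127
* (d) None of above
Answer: b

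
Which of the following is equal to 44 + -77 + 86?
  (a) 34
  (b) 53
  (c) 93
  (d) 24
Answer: b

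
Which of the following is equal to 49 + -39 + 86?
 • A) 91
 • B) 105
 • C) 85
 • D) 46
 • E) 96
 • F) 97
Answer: E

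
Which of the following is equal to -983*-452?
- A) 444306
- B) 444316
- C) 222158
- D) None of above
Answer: B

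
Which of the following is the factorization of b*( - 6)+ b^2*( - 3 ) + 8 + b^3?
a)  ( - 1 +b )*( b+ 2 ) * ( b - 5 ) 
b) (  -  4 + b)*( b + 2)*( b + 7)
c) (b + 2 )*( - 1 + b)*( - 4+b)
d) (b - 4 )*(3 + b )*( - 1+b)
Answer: c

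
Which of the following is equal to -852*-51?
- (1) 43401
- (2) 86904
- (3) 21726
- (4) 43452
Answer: 4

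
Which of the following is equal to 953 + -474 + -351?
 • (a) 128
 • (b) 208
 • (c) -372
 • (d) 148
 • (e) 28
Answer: a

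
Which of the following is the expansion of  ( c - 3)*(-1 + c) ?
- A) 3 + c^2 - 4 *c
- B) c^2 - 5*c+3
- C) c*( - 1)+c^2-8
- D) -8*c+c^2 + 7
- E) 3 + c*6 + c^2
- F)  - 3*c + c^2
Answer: A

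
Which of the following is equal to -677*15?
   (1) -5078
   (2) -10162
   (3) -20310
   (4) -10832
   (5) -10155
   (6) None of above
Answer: 5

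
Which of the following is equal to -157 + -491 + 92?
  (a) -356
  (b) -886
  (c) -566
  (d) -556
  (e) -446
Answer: d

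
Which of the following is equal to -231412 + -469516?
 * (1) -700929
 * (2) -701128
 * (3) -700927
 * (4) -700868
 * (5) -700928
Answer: 5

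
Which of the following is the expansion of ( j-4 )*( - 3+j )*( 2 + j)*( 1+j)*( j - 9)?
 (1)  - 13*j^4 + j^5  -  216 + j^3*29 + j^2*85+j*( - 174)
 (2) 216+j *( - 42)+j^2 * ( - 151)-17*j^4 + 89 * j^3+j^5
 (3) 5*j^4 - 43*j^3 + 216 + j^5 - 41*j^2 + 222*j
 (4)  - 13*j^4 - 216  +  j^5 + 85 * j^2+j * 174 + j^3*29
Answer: 1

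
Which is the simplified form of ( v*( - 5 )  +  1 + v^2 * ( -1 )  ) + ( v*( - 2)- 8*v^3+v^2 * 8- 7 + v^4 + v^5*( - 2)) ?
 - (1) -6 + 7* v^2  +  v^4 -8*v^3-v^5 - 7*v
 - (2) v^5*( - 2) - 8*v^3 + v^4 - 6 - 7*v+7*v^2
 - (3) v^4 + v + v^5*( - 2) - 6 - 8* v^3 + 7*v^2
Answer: 2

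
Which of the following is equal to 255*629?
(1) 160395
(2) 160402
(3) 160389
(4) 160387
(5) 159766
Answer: 1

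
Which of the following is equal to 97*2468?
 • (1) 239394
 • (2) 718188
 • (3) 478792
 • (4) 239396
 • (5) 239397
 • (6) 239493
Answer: 4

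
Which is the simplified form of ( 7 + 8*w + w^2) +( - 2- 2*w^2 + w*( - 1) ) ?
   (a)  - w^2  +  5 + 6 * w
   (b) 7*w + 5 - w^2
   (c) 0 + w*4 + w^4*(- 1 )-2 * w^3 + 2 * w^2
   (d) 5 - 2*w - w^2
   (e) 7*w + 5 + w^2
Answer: b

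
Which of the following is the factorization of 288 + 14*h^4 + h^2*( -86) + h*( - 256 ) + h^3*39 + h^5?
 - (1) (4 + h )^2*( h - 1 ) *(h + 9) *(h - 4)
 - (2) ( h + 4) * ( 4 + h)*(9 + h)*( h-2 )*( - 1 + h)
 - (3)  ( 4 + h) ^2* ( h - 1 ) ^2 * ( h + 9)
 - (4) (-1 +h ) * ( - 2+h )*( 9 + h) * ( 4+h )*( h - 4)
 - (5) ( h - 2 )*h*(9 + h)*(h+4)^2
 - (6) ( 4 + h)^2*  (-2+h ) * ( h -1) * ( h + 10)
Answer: 2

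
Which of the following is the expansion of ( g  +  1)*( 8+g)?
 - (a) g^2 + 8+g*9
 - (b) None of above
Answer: a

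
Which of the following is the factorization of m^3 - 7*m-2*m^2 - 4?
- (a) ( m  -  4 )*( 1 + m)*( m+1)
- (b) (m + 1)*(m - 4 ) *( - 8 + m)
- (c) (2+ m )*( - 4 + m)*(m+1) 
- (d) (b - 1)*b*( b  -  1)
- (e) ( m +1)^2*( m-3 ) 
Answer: a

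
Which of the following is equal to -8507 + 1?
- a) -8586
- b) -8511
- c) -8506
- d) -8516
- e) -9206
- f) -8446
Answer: c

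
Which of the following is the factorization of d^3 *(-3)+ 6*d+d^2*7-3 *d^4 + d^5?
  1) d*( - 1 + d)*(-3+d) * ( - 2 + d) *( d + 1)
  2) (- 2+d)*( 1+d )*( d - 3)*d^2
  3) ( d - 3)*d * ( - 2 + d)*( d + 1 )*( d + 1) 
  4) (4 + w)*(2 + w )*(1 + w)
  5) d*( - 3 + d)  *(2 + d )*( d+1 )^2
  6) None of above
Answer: 3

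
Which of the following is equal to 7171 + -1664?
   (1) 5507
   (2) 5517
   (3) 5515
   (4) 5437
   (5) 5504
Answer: 1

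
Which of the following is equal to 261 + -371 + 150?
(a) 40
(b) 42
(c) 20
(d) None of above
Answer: a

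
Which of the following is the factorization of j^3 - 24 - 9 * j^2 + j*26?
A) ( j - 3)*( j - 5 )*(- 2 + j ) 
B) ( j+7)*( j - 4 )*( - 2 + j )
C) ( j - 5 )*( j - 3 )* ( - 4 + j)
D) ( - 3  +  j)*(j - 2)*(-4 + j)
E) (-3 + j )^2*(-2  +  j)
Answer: D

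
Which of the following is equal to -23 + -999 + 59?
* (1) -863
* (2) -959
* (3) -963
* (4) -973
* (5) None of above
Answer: 3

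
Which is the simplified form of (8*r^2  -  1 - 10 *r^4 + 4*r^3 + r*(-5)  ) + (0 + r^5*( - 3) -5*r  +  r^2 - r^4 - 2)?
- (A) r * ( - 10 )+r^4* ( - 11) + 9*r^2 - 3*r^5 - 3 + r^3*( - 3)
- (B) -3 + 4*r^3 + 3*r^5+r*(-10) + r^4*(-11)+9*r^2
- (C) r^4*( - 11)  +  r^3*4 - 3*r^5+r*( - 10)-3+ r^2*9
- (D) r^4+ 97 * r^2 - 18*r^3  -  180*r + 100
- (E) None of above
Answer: C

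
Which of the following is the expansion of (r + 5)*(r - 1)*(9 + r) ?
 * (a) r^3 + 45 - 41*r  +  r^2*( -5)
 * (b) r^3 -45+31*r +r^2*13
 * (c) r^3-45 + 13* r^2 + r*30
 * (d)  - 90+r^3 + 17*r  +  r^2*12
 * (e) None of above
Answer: b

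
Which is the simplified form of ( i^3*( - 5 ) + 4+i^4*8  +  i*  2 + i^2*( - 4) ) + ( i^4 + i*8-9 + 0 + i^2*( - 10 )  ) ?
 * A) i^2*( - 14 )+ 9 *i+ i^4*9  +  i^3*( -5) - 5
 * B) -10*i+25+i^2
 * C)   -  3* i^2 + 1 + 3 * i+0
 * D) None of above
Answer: D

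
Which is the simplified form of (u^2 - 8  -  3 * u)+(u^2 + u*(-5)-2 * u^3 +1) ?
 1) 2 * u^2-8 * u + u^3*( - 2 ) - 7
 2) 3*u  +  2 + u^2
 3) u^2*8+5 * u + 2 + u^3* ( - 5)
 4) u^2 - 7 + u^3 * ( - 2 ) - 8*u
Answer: 1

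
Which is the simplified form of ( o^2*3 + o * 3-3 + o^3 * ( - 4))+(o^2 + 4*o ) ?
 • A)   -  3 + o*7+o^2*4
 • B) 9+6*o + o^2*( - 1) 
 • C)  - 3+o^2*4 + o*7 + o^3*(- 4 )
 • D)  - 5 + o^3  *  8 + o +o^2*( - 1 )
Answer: C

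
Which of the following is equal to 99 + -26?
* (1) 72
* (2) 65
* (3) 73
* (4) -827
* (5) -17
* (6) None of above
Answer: 3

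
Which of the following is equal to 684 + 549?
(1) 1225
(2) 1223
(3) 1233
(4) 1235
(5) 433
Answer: 3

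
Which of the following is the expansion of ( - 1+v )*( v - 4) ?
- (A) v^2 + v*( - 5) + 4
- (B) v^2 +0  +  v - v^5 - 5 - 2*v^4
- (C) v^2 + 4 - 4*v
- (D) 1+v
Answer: A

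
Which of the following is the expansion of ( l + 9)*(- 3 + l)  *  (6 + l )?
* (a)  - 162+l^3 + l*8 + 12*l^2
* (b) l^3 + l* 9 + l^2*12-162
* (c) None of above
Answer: b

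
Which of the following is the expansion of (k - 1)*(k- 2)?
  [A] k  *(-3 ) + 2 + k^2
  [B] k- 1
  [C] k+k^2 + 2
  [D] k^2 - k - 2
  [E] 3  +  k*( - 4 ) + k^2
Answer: A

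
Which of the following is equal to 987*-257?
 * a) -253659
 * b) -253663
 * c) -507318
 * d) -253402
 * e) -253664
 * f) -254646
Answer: a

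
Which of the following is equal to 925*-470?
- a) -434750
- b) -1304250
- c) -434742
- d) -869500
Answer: a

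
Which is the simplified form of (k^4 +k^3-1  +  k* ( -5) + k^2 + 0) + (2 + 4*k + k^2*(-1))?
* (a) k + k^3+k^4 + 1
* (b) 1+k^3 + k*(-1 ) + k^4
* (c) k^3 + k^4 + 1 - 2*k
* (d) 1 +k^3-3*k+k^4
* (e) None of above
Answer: b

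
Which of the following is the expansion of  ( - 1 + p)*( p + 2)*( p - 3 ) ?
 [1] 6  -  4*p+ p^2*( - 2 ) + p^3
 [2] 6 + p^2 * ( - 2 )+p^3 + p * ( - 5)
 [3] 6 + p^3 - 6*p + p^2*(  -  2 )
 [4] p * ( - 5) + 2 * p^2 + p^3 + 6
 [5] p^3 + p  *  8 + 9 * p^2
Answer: 2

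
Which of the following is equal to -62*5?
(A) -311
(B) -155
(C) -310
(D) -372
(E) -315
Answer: C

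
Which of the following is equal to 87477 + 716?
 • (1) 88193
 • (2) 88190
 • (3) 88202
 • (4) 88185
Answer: 1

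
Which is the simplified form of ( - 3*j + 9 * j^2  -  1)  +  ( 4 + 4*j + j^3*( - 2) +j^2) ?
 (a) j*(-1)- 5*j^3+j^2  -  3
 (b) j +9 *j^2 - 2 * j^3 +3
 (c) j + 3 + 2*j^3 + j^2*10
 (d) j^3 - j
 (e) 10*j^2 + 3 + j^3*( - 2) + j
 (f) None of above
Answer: e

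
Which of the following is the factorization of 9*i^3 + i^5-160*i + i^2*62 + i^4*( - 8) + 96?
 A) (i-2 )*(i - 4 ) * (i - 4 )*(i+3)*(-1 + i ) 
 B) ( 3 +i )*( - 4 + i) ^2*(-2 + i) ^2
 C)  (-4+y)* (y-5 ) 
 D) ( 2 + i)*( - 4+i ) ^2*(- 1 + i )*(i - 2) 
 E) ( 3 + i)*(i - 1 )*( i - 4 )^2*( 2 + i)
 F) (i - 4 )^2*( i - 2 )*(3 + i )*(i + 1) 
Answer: A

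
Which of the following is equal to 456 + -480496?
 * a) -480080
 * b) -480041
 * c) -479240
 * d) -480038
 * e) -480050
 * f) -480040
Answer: f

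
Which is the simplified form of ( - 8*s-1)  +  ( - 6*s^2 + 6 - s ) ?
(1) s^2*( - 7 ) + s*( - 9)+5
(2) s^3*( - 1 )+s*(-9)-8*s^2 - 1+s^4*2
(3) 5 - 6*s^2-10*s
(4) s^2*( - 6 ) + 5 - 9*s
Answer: 4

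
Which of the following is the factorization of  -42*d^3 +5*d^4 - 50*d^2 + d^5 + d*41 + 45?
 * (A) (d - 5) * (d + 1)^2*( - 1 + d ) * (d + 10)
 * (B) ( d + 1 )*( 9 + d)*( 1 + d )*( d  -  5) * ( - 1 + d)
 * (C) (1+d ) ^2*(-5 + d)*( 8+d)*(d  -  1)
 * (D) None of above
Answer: B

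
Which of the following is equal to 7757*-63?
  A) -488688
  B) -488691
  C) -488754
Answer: B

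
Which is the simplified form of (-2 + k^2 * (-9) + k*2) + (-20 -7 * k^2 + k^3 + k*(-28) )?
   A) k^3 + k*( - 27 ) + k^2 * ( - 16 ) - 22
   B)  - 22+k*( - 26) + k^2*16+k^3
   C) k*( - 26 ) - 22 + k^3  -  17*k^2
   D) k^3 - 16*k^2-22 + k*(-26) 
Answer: D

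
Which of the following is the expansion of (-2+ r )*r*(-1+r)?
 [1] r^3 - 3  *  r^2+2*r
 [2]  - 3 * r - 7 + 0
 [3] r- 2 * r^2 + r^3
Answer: 1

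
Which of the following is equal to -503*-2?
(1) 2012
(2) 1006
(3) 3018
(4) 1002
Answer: 2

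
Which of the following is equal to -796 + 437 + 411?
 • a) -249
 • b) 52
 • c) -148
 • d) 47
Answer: b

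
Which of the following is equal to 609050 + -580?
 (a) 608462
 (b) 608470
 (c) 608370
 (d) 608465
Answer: b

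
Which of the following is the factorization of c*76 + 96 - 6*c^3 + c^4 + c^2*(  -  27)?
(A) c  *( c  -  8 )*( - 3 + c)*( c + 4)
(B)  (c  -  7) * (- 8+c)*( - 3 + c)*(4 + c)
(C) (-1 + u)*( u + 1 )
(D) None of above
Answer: D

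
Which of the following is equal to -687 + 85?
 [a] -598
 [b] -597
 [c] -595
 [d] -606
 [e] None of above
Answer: e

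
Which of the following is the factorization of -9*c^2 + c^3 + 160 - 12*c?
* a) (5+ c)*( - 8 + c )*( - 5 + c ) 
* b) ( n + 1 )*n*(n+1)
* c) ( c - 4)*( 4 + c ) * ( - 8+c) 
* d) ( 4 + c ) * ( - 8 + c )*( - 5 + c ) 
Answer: d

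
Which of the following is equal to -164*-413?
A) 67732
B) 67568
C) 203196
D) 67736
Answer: A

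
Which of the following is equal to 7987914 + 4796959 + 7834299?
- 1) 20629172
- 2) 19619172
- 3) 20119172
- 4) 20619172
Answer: 4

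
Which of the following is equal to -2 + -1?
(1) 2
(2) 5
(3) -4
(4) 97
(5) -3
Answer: 5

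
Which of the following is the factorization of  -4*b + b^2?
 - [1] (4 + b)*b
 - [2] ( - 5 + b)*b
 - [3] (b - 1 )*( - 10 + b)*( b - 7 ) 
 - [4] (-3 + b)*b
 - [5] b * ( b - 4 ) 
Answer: 5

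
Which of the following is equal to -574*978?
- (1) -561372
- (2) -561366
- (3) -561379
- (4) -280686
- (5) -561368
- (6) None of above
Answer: 1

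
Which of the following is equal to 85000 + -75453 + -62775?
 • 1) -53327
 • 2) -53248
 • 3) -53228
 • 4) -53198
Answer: 3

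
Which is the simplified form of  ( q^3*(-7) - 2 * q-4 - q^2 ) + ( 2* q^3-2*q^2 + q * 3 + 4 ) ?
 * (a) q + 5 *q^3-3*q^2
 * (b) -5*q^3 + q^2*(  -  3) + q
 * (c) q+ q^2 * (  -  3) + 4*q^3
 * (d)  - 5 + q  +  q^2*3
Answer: b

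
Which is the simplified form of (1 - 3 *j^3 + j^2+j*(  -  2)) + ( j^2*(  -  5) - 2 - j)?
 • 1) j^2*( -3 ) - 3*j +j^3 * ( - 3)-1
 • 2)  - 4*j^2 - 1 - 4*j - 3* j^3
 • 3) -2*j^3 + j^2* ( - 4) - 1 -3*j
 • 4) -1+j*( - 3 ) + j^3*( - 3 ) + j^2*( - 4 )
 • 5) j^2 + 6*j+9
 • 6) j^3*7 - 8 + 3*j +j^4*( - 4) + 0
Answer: 4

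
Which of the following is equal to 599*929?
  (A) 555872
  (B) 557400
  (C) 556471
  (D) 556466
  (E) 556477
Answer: C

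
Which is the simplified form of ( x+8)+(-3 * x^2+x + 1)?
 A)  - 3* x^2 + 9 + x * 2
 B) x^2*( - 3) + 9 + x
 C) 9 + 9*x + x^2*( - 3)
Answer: A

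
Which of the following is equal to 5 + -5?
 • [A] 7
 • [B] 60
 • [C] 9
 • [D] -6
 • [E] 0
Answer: E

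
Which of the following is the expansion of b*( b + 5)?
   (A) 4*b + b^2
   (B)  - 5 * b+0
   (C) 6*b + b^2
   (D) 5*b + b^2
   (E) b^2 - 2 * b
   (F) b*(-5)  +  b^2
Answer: D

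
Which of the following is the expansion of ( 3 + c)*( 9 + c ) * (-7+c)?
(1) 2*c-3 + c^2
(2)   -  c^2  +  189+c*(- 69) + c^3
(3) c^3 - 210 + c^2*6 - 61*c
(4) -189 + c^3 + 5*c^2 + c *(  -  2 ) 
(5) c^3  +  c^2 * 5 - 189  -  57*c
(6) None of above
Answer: 5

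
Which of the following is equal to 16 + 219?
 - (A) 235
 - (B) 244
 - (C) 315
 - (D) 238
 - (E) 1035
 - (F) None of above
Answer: A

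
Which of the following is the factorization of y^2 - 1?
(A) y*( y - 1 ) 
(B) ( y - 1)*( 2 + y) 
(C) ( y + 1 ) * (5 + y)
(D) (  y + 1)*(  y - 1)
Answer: D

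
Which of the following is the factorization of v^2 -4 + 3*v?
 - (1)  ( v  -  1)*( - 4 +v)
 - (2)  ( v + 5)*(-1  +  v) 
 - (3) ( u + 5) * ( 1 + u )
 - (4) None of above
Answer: 4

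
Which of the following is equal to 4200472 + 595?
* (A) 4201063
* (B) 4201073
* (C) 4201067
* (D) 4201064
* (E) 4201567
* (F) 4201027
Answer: C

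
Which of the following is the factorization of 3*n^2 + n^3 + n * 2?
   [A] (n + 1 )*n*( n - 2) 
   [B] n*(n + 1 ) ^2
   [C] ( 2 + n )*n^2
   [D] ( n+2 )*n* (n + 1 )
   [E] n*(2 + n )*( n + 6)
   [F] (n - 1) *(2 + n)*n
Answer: D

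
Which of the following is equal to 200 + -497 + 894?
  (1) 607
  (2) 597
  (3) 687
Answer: 2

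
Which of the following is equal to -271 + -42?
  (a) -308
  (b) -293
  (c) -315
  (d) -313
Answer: d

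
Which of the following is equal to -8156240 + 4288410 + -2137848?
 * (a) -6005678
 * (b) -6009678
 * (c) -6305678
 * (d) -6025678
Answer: a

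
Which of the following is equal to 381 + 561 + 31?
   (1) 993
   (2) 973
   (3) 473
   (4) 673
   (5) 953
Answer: 2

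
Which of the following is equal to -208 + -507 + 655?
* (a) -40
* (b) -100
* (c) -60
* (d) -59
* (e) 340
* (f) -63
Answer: c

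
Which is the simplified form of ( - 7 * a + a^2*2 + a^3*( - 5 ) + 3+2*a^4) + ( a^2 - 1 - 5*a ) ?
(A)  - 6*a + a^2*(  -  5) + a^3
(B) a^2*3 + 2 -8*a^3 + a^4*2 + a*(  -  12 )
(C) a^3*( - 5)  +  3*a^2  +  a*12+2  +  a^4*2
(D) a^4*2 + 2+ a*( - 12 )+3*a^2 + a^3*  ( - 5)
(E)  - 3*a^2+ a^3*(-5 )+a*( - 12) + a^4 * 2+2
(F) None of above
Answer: D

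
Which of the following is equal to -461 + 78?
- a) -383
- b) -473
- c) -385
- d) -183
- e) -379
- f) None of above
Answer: a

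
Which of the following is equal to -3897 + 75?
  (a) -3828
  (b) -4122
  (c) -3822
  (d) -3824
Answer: c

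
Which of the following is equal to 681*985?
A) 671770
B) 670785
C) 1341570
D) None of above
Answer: B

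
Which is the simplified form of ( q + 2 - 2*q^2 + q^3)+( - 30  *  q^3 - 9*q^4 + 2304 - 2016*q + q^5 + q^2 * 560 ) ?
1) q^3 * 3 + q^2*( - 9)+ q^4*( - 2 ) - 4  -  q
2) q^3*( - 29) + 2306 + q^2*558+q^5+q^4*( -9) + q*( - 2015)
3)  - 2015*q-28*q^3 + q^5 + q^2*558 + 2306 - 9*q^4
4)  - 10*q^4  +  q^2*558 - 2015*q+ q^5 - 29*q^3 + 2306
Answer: 2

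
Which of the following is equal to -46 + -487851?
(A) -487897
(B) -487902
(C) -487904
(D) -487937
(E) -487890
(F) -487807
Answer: A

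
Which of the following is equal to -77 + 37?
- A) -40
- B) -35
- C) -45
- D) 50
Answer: A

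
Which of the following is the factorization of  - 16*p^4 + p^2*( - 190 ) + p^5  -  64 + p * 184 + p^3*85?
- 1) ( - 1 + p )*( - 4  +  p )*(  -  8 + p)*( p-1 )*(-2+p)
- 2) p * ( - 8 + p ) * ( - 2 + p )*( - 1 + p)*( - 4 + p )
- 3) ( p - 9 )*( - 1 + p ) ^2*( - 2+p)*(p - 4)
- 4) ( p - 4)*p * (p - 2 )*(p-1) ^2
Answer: 1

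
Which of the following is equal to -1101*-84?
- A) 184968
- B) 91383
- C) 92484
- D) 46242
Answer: C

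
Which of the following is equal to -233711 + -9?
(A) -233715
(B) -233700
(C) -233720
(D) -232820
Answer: C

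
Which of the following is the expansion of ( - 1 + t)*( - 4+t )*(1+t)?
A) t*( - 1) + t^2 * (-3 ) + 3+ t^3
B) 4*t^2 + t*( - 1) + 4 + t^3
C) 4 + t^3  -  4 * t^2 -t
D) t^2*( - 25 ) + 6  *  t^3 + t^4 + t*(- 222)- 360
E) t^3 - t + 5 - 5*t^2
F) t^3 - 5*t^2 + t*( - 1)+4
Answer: C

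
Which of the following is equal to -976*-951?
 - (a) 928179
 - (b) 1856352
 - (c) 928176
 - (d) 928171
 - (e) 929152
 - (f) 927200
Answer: c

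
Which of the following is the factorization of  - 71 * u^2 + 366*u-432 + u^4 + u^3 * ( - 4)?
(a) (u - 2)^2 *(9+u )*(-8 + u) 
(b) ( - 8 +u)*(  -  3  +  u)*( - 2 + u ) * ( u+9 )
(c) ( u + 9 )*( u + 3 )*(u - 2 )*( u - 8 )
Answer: b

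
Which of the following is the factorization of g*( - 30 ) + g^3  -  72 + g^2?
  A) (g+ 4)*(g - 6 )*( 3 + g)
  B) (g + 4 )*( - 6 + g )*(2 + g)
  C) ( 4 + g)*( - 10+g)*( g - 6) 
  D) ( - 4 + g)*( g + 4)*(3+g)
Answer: A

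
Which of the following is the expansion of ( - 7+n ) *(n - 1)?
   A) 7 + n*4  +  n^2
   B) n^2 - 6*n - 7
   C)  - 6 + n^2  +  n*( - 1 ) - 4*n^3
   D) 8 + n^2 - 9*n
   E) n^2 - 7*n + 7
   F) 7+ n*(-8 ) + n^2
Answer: F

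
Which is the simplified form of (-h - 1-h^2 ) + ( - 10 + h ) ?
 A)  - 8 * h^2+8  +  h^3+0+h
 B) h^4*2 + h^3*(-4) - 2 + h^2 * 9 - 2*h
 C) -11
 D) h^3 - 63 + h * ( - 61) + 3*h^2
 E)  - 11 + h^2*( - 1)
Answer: E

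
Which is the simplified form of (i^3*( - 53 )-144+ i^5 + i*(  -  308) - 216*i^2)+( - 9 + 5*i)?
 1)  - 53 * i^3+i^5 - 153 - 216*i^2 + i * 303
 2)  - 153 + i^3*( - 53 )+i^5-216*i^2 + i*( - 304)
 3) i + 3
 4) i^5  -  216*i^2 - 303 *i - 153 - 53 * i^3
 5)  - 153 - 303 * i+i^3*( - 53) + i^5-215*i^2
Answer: 4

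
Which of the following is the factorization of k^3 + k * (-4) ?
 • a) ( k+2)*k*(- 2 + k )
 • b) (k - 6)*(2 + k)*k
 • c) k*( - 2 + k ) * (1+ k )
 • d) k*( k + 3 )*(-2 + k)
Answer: a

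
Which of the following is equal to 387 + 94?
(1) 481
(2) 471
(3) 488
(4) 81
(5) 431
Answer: 1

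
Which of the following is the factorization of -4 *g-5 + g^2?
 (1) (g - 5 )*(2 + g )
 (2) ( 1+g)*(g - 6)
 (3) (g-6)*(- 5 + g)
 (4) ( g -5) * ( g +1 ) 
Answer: 4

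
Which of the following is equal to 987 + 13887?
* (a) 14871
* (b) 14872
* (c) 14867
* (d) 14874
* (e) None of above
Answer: d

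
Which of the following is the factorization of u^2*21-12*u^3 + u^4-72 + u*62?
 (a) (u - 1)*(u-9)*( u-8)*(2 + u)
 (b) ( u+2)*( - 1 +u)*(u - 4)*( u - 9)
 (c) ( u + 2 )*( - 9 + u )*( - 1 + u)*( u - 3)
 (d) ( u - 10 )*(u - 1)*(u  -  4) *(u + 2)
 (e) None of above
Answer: b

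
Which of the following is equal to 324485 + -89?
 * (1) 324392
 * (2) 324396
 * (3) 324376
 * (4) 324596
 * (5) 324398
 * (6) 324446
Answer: 2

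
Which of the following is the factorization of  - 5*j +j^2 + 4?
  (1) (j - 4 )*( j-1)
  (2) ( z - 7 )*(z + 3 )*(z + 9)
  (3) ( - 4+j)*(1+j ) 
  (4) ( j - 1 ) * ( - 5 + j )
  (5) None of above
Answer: 1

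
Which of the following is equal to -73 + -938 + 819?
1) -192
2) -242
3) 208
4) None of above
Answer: 1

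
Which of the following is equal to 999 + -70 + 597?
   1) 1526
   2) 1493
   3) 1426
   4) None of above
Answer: 1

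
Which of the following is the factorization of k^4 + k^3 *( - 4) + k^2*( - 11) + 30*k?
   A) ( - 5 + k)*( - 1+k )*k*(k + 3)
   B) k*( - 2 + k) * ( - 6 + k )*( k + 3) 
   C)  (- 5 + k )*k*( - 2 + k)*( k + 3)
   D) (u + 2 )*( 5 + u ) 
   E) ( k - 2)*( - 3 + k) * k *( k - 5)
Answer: C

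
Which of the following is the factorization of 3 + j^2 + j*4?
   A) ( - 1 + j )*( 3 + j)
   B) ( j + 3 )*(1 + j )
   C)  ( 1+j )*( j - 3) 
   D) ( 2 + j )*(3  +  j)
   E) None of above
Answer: B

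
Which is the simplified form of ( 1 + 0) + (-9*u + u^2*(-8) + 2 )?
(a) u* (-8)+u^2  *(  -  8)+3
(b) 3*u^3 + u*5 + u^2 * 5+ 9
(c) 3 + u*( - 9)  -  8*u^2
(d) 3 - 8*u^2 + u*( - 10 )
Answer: c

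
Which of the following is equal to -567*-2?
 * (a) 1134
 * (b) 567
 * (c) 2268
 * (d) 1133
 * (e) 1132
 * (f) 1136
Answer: a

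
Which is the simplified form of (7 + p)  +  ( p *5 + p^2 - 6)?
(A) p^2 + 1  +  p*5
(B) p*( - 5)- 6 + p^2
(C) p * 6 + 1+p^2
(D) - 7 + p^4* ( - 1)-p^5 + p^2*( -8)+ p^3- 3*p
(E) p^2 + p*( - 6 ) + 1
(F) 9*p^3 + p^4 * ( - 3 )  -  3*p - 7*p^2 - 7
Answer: C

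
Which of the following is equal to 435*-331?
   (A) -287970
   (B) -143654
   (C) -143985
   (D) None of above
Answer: C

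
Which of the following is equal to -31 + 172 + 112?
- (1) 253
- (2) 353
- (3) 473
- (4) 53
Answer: 1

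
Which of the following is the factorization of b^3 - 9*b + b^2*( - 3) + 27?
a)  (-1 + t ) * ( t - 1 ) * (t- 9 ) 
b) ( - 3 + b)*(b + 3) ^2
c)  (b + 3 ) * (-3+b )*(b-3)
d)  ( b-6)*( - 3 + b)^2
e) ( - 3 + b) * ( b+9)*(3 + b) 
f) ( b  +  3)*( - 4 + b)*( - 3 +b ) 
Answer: c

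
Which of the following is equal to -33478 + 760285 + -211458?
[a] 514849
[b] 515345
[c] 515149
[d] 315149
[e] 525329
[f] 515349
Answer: f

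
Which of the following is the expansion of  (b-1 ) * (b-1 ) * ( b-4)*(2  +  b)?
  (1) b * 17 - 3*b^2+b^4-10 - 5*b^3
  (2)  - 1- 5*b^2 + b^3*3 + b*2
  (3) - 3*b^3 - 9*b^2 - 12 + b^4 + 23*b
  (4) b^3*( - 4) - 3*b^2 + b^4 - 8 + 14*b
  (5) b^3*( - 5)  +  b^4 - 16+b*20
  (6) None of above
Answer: 4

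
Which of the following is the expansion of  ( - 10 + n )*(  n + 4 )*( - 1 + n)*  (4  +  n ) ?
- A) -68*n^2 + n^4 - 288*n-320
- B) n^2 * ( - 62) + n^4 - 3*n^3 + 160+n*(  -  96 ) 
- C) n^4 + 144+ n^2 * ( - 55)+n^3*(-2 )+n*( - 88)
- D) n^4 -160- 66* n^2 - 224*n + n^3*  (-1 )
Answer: B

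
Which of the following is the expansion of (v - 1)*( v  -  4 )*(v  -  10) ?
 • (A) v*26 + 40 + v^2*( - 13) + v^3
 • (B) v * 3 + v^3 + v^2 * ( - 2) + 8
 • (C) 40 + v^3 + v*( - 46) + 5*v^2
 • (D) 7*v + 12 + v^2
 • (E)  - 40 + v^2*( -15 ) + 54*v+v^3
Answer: E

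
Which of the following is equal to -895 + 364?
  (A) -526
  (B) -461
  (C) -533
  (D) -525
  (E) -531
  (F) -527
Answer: E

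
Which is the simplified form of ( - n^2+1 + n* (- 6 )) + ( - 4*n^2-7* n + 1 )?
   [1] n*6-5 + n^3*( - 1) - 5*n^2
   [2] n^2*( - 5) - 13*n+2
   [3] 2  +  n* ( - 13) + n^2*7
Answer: 2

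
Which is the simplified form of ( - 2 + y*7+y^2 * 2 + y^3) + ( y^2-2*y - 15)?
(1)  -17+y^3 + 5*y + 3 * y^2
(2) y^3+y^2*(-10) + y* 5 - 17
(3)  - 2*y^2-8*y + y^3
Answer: 1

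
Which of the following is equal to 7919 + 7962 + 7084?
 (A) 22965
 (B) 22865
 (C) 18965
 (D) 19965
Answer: A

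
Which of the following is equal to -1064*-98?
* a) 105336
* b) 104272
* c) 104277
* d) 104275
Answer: b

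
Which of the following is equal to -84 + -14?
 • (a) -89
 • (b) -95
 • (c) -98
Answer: c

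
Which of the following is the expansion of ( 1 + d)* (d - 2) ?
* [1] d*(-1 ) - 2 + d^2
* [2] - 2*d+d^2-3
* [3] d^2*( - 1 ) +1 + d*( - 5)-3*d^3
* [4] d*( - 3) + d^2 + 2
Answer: 1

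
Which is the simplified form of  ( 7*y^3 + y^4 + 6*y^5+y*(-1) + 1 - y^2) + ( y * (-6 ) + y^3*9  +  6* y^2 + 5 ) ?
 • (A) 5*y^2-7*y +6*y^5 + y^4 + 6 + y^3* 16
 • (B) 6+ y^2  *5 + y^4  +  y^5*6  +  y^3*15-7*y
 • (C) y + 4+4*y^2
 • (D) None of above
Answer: A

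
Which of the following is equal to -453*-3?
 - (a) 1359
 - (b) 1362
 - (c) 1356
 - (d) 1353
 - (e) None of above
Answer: a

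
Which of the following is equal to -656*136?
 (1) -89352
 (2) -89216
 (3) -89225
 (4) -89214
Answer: 2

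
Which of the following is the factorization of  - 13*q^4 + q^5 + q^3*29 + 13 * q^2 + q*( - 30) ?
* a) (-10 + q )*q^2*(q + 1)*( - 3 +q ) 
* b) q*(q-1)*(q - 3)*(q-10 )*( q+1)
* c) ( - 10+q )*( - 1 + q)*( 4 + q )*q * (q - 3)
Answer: b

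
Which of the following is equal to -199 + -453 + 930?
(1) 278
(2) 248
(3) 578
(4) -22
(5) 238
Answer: 1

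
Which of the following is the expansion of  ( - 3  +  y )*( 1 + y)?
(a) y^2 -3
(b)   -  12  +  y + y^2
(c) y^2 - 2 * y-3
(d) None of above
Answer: c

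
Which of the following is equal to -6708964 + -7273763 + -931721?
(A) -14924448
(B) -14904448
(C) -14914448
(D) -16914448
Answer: C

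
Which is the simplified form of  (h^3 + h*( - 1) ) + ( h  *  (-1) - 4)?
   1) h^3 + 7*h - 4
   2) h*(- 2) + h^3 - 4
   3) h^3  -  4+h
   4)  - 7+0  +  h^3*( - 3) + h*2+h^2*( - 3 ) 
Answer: 2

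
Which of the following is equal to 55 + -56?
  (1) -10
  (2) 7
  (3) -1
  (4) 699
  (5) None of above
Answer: 3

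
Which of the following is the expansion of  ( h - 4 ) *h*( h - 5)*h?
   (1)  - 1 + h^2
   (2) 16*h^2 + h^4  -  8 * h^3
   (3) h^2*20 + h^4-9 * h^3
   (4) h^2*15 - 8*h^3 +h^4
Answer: 3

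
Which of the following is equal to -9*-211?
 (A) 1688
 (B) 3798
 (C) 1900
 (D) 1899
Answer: D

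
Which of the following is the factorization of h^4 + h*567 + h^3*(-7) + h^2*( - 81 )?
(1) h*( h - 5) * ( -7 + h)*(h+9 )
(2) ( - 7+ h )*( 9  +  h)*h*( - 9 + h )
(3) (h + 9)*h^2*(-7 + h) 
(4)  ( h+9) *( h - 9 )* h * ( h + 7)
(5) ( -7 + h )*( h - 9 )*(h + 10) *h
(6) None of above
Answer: 2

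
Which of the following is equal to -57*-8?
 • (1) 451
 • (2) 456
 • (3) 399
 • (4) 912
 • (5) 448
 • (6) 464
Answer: 2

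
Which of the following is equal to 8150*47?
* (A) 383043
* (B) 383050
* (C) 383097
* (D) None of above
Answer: B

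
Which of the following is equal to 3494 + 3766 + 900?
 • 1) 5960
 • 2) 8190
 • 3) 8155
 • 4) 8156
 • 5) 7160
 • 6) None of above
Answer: 6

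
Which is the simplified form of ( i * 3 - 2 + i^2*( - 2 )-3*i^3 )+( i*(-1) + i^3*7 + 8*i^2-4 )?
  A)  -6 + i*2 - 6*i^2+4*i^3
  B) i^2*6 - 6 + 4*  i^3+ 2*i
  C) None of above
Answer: B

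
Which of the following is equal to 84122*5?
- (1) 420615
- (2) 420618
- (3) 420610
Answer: 3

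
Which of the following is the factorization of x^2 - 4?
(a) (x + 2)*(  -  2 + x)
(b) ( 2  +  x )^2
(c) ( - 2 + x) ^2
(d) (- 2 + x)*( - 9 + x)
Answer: a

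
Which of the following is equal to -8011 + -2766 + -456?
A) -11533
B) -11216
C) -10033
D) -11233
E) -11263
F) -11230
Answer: D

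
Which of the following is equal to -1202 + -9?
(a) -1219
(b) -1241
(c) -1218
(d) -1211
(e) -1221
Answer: d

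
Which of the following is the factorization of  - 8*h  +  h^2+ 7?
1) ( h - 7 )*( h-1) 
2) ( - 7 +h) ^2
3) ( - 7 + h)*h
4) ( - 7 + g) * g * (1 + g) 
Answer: 1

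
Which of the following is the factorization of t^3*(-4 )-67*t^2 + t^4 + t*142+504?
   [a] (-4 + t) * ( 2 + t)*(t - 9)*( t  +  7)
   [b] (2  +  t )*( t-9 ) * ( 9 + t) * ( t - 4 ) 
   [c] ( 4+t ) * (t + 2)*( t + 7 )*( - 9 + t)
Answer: a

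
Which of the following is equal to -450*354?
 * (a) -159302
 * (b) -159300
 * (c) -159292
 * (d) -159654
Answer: b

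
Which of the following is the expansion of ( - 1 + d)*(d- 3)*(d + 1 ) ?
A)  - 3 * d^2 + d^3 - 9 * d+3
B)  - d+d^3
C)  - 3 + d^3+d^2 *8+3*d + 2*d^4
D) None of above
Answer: D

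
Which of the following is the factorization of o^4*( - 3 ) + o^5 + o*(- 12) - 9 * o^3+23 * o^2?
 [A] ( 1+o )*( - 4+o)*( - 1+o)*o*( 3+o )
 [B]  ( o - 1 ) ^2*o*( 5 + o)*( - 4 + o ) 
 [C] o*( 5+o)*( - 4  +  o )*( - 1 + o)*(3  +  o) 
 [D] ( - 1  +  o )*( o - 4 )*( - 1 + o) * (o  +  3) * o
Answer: D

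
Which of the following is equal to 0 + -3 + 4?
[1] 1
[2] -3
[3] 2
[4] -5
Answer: 1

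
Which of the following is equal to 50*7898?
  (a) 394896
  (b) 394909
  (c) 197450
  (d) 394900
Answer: d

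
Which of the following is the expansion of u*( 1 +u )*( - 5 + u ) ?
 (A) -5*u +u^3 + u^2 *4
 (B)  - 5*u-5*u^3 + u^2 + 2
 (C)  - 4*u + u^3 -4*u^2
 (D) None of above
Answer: D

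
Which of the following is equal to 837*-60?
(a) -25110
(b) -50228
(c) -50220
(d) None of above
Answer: c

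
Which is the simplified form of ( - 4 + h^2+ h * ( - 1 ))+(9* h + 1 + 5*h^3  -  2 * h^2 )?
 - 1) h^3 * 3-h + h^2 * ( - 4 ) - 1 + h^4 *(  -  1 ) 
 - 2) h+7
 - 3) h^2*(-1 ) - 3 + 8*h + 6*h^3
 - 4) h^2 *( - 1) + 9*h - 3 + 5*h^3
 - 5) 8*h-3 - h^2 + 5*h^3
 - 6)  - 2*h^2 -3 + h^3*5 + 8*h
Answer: 5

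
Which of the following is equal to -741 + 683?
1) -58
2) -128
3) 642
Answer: 1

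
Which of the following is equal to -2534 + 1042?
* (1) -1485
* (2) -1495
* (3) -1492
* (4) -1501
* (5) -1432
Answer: 3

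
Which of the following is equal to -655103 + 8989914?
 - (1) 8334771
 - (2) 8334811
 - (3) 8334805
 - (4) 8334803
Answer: 2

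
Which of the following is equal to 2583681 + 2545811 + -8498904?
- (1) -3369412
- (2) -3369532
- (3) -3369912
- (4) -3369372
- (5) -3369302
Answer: 1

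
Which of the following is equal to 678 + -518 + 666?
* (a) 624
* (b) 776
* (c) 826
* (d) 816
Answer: c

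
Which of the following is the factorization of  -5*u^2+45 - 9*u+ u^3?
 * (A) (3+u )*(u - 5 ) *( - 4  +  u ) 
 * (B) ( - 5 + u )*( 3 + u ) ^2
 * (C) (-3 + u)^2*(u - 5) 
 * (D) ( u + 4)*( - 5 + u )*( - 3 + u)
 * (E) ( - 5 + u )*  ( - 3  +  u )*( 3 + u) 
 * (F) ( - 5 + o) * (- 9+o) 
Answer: E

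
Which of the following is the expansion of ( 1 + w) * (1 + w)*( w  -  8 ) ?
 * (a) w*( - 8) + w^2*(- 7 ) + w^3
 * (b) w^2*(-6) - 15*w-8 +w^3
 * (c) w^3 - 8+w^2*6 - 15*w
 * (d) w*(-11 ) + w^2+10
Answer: b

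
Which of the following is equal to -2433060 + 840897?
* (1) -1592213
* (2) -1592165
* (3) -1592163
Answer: 3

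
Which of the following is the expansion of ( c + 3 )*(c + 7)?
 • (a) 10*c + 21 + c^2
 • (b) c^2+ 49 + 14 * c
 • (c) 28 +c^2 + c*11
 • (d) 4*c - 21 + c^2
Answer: a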